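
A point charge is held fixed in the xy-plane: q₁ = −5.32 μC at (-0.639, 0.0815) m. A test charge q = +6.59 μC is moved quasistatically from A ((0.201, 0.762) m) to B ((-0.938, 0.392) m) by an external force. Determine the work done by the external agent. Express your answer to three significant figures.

For quasistatic motion the external work equals the change in potential energy: W_ext = qΔV = q(V_B − V_A).
At A: distance to the source charge is 1.08 m; V_A = kq₁/r = -4.42×10⁴ V.
At B: distance to the source charge is 0.431 m; V_B = kq₁/r = -1.11×10⁵ V.
ΔV = V_B − V_A = -6.67×10⁴ V.
W_ext = qΔV = (6.59×10⁻⁶ C)(-6.67×10⁴ V) = -0.440 J.

-0.440 J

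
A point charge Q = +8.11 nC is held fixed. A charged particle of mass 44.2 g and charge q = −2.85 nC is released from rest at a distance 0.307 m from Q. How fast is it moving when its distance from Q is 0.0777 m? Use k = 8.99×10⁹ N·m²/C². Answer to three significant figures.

9.51×10⁻³ m/s

Only the electrostatic force acts, so mechanical energy is conserved: ½mv² = U₁ − U₂ = kQq(1/r₁ − 1/r₂).
U₁ − U₂ = (8.99×10⁹ N·m²/C²)(8.11×10⁻⁹ C)(-2.85×10⁻⁹ C)(1/0.307 − 1/0.0777) = 2.00×10⁻⁶ J.
v = √(2·2.00×10⁻⁶/0.0442) = 9.51×10⁻³ m/s.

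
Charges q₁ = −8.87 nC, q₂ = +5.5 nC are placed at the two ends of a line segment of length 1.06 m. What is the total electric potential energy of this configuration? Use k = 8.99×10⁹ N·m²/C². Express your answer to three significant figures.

The assembly work is the sum of pairwise potential energies, U = Σ_{i<j} kqᵢqⱼ/rᵢⱼ.
The separation is r = 1.06 m.
U = (-4.14×10⁻⁷) = -4.14×10⁻⁷ J.

-4.14×10⁻⁷ J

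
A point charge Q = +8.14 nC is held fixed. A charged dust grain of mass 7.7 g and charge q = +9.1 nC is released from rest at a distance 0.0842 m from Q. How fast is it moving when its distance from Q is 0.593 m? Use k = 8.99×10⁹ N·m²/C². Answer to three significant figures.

Only the electrostatic force acts, so mechanical energy is conserved: ½mv² = U₁ − U₂ = kQq(1/r₁ − 1/r₂).
U₁ − U₂ = (8.99×10⁹ N·m²/C²)(8.14×10⁻⁹ C)(9.10×10⁻⁹ C)(1/0.0842 − 1/0.593) = 6.79×10⁻⁶ J.
v = √(2·6.79×10⁻⁶/7.70×10⁻³) = 0.0420 m/s.

0.0420 m/s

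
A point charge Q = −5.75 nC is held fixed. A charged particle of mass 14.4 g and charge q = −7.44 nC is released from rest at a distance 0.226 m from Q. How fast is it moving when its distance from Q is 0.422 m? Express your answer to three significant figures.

Only the electrostatic force acts, so mechanical energy is conserved: ½mv² = U₁ − U₂ = kQq(1/r₁ − 1/r₂).
U₁ − U₂ = (8.99×10⁹ N·m²/C²)(-5.75×10⁻⁹ C)(-7.44×10⁻⁹ C)(1/0.226 − 1/0.422) = 7.90×10⁻⁷ J.
v = √(2·7.90×10⁻⁷/0.0144) = 0.0105 m/s.

0.0105 m/s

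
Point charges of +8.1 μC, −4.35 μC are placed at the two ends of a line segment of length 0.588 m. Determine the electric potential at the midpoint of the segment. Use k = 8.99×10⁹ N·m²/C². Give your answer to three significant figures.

1.15×10⁵ V

The total potential is the scalar sum of each charge's contribution, V = Σ kqᵢ/rᵢ.
Each charge is 0.294 m from the midpoint.
V = k[(8.10×10⁻⁶)/(0.294) + (-4.35×10⁻⁶)/(0.294)] = 1.15×10⁵ V.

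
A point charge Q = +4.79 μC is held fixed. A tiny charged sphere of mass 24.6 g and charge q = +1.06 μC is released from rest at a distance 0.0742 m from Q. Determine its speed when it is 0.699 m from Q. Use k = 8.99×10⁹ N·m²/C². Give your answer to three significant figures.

Only the electrostatic force acts, so mechanical energy is conserved: ½mv² = U₁ − U₂ = kQq(1/r₁ − 1/r₂).
U₁ − U₂ = (8.99×10⁹ N·m²/C²)(4.79×10⁻⁶ C)(1.06×10⁻⁶ C)(1/0.0742 − 1/0.699) = 0.550 J.
v = √(2·0.550/0.0246) = 6.69 m/s.

6.69 m/s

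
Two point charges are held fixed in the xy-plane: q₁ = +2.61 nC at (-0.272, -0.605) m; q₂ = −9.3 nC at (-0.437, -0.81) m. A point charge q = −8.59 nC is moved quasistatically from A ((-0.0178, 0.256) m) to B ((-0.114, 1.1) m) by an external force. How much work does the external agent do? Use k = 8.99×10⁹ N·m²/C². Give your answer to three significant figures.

For quasistatic motion the external work equals the change in potential energy: W_ext = qΔV = q(V_B − V_A).
At A: distances to the source charges are 0.898 m, 1.15 m; V_A = Σ kqᵢ/rᵢ = -46.9 V.
At B: distances to the source charges are 1.71 m, 1.94 m; V_B = Σ kqᵢ/rᵢ = -29.5 V.
ΔV = V_B − V_A = 17.4 V.
W_ext = qΔV = (-8.59×10⁻⁹ C)(17.4 V) = -1.49×10⁻⁷ J.

-1.49×10⁻⁷ J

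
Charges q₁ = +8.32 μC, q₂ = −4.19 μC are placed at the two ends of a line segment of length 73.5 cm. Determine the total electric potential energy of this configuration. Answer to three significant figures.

-0.426 J

The work to assemble the configuration equals its total potential energy, U = Σ kqᵢqⱼ/rᵢⱼ over all pairs.
The separation is r = 0.735 m.
U = (-0.426) = -0.426 J.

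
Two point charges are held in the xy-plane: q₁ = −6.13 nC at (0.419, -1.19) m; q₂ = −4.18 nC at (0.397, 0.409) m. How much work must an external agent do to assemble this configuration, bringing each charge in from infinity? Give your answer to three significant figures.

1.44×10⁻⁷ J

The assembly work is the sum of pairwise potential energies, U = Σ_{i<j} kqᵢqⱼ/rᵢⱼ.
Pair separations: r₁₂ = 1.60 m.
U = (1.44×10⁻⁷) = 1.44×10⁻⁷ J.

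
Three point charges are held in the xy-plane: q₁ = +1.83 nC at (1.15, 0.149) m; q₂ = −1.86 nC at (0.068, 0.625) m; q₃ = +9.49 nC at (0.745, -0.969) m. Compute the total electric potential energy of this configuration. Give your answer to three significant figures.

1.38×10⁻⁸ J

The assembly work is the sum of pairwise potential energies, U = Σ_{i<j} kqᵢqⱼ/rᵢⱼ.
Pair separations: r₁₂ = 1.18 m, r₁₃ = 1.19 m, r₂₃ = 1.73 m.
U = (-2.59×10⁻⁸) + (1.31×10⁻⁷) + (-9.16×10⁻⁸) = 1.38×10⁻⁸ J.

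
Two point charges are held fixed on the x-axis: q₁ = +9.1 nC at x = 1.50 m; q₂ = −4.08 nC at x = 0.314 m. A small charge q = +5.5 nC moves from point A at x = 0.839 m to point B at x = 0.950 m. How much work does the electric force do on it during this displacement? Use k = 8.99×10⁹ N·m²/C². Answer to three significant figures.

-2.04×10⁻⁷ J

The work done by the electric force is W_field = −ΔU = −q(V_B − V_A) = q(V_A − V_B).
At A: distances to the source charges are 0.661 m, 0.525 m; V_A = Σ kqᵢ/rᵢ = 53.9 V.
At B: distances to the source charges are 0.550 m, 0.636 m; V_B = Σ kqᵢ/rᵢ = 91.1 V.
ΔV = V_B − V_A = 37.2 V.
W_field = −qΔV = −(5.50×10⁻⁹ C)(37.2 V) = -2.04×10⁻⁷ J.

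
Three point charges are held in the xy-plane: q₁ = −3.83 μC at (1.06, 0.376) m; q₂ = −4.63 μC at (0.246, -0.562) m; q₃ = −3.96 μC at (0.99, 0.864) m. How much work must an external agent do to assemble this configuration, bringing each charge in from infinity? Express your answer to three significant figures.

The work to assemble the configuration equals its total potential energy, U = Σ kqᵢqⱼ/rᵢⱼ over all pairs.
Pair separations: r₁₂ = 1.24 m, r₁₃ = 0.493 m, r₂₃ = 1.61 m.
U = (0.128) + (0.277) + (0.102) = 0.507 J.

0.507 J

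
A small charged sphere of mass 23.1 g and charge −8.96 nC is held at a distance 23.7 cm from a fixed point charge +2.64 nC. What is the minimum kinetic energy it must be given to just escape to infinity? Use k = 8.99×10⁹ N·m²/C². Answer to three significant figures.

8.97×10⁻⁷ J

To just escape, total mechanical energy must reach zero at infinity: ½mv²_min + U = 0, so ½mv²_min = −U = |kQq|/r.
|U| = |kQq|/r = (8.99×10⁹ N·m²/C²)(2.64×10⁻⁹)(8.96×10⁻⁹)/(0.237) = 8.97×10⁻⁷ J.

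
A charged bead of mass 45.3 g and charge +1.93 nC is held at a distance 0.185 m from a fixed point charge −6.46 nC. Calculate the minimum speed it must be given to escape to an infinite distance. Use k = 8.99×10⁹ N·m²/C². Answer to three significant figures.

5.17×10⁻³ m/s

To just escape, total mechanical energy must reach zero at infinity: ½mv²_min + U = 0, so ½mv²_min = −U = |kQq|/r.
|U| = |kQq|/r = (8.99×10⁹ N·m²/C²)(6.46×10⁻⁹)(1.93×10⁻⁹)/(0.185) = 6.06×10⁻⁷ J.
v_min = √(2|U|/m) = √(2·6.06×10⁻⁷/0.0453) = 5.17×10⁻³ m/s.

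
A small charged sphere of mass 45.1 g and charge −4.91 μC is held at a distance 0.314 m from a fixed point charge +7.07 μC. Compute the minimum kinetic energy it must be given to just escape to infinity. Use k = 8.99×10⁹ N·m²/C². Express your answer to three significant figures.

0.994 J

To just escape, total mechanical energy must reach zero at infinity: ½mv²_min + U = 0, so ½mv²_min = −U = |kQq|/r.
|U| = |kQq|/r = (8.99×10⁹ N·m²/C²)(7.07×10⁻⁶)(4.91×10⁻⁶)/(0.314) = 0.994 J.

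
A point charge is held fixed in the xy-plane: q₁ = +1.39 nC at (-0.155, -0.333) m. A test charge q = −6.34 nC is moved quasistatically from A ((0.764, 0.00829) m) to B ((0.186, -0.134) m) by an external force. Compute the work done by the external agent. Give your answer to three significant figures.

-1.20×10⁻⁷ J

For quasistatic motion the external work equals the change in potential energy: W_ext = qΔV = q(V_B − V_A).
At A: distance to the source charge is 0.980 m; V_A = kq₁/r = 12.7 V.
At B: distance to the source charge is 0.395 m; V_B = kq₁/r = 31.7 V.
ΔV = V_B − V_A = 18.9 V.
W_ext = qΔV = (-6.34×10⁻⁹ C)(18.9 V) = -1.20×10⁻⁷ J.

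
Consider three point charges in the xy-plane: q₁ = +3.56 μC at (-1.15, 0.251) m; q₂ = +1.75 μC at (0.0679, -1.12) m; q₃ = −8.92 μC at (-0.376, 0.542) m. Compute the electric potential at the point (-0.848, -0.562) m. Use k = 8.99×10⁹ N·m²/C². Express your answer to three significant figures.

The total potential is the scalar sum of each charge's contribution, V = Σ kqᵢ/rᵢ.
Distances from the field point to each charge: r₁ = 0.867 m, r₂ = 1.07 m, r₃ = 1.20 m.
V = k[(3.56×10⁻⁶)/(0.867) + (1.75×10⁻⁶)/(1.07) + (-8.92×10⁻⁶)/(1.20)] = -1.52×10⁴ V.

-1.52×10⁴ V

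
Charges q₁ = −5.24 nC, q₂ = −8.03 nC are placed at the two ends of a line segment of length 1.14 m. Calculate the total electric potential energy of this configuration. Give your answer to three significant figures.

3.32×10⁻⁷ J

The assembly work is the sum of pairwise potential energies, U = Σ_{i<j} kqᵢqⱼ/rᵢⱼ.
The separation is r = 1.14 m.
U = (3.32×10⁻⁷) = 3.32×10⁻⁷ J.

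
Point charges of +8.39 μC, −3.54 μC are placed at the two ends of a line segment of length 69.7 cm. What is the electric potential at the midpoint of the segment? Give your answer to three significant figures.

1.25×10⁵ V

The total potential is the scalar sum of each charge's contribution, V = Σ kqᵢ/rᵢ.
Each charge is 0.349 m from the midpoint.
V = k[(8.39×10⁻⁶)/(0.349) + (-3.54×10⁻⁶)/(0.349)] = 1.25×10⁵ V.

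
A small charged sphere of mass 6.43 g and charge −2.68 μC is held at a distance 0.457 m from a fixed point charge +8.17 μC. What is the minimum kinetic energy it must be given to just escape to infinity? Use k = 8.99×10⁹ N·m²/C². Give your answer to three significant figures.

To just escape, total mechanical energy must reach zero at infinity: ½mv²_min + U = 0, so ½mv²_min = −U = |kQq|/r.
|U| = |kQq|/r = (8.99×10⁹ N·m²/C²)(8.17×10⁻⁶)(2.68×10⁻⁶)/(0.457) = 0.431 J.

0.431 J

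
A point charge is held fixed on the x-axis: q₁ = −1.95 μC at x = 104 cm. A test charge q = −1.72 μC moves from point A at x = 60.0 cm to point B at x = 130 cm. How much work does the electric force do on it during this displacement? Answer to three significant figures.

The work done by the electric force is W_field = −ΔU = −q(V_B − V_A) = q(V_A − V_B).
At A: distance to the source charge is 0.440 m; V_A = kq₁/r = -3.98×10⁴ V.
At B: distance to the source charge is 0.260 m; V_B = kq₁/r = -6.74×10⁴ V.
ΔV = V_B − V_A = -2.76×10⁴ V.
W_field = −qΔV = −(-1.72×10⁻⁶ C)(-2.76×10⁴ V) = -0.0474 J.

-0.0474 J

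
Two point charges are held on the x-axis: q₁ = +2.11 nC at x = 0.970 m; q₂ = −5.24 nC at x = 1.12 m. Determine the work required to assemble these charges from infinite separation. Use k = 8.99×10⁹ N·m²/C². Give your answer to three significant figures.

The assembly work is the sum of pairwise potential energies, U = Σ_{i<j} kqᵢqⱼ/rᵢⱼ.
Pair separations: r₁₂ = 0.150 m.
U = (-6.63×10⁻⁷) = -6.63×10⁻⁷ J.

-6.63×10⁻⁷ J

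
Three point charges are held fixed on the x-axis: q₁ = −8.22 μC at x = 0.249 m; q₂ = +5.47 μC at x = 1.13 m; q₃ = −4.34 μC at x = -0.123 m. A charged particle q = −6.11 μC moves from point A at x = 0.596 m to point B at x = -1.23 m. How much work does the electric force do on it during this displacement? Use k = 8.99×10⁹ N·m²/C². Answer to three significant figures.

0.677 J

The work done by the electric force is W_field = −ΔU = −q(V_B − V_A) = q(V_A − V_B).
At A: distances to the source charges are 0.347 m, 0.534 m, 0.719 m; V_A = Σ kqᵢ/rᵢ = -1.75×10⁵ V.
At B: distances to the source charges are 1.48 m, 2.36 m, 1.11 m; V_B = Σ kqᵢ/rᵢ = -6.44×10⁴ V.
ΔV = V_B − V_A = 1.11×10⁵ V.
W_field = −qΔV = −(-6.11×10⁻⁶ C)(1.11×10⁵ V) = 0.677 J.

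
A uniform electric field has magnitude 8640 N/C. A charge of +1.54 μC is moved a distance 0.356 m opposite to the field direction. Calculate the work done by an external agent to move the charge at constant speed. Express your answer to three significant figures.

4.74×10⁻³ J

The potential change for a displacement 0.356 m opposite to the field direction is ΔV = +Ed = 3080 V.
W_ext = qΔV = 4.74×10⁻³ J.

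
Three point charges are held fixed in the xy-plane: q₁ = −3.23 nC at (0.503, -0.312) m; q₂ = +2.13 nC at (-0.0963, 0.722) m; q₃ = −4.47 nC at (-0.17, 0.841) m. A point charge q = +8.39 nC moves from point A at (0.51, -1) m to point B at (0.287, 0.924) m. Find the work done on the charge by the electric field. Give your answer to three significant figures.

1.11×10⁻⁷ J

The work done by the electric force is W_field = −ΔU = −q(V_B − V_A) = q(V_A − V_B).
At A: distances to the source charges are 0.688 m, 1.83 m, 1.96 m; V_A = Σ kqᵢ/rᵢ = -52.2 V.
At B: distances to the source charges are 1.25 m, 0.433 m, 0.464 m; V_B = Σ kqᵢ/rᵢ = -65.5 V.
ΔV = V_B − V_A = -13.3 V.
W_field = −qΔV = −(8.39×10⁻⁹ C)(-13.3 V) = 1.11×10⁻⁷ J.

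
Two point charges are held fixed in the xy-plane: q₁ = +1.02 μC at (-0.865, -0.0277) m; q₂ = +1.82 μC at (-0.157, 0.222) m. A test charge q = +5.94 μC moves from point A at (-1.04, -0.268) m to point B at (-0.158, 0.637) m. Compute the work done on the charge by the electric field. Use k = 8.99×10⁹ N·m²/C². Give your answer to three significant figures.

The work done by the electric force is W_field = −ΔU = −q(V_B − V_A) = q(V_A − V_B).
At A: distances to the source charges are 0.297 m, 1.01 m; V_A = Σ kqᵢ/rᵢ = 4.70×10⁴ V.
At B: distances to the source charges are 0.970 m, 0.415 m; V_B = Σ kqᵢ/rᵢ = 4.89×10⁴ V.
ΔV = V_B − V_A = 1830 V.
W_field = −qΔV = −(5.94×10⁻⁶ C)(1830 V) = -0.0108 J.

-0.0108 J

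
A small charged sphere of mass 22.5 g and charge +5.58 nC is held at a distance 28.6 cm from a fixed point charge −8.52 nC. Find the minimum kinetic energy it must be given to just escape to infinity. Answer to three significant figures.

To just escape, total mechanical energy must reach zero at infinity: ½mv²_min + U = 0, so ½mv²_min = −U = |kQq|/r.
|U| = |kQq|/r = (8.99×10⁹ N·m²/C²)(8.52×10⁻⁹)(5.58×10⁻⁹)/(0.286) = 1.49×10⁻⁶ J.

1.49×10⁻⁶ J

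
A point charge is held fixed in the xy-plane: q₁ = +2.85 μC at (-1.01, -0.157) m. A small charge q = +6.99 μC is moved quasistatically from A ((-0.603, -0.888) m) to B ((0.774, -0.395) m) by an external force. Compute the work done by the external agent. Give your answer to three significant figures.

For quasistatic motion the external work equals the change in potential energy: W_ext = qΔV = q(V_B − V_A).
At A: distance to the source charge is 0.837 m; V_A = kq₁/r = 3.06×10⁴ V.
At B: distance to the source charge is 1.80 m; V_B = kq₁/r = 1.42×10⁴ V.
ΔV = V_B − V_A = -1.64×10⁴ V.
W_ext = qΔV = (6.99×10⁻⁶ C)(-1.64×10⁴ V) = -0.115 J.

-0.115 J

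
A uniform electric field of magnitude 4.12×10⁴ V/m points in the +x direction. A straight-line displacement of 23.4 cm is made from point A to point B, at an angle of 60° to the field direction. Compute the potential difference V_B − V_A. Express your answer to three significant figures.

-4820 V

Only the component of displacement along E changes the potential: ΔV = −E·d·cosθ.
ΔV = −(4.12×10⁴ V/m)(0.234 m)cos60° = -4820 V.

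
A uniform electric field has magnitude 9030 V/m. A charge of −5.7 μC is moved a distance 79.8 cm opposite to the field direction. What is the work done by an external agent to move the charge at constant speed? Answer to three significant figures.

The potential change for a displacement 79.8 cm opposite to the field direction is ΔV = +Ed = 7210 V.
W_ext = qΔV = -0.0411 J.

-0.0411 J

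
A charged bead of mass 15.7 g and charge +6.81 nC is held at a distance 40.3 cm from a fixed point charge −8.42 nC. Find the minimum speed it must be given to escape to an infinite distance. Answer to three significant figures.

To just escape, total mechanical energy must reach zero at infinity: ½mv²_min + U = 0, so ½mv²_min = −U = |kQq|/r.
|U| = |kQq|/r = (8.99×10⁹ N·m²/C²)(8.42×10⁻⁹)(6.81×10⁻⁹)/(0.403) = 1.28×10⁻⁶ J.
v_min = √(2|U|/m) = √(2·1.28×10⁻⁶/0.0157) = 0.0128 m/s.

0.0128 m/s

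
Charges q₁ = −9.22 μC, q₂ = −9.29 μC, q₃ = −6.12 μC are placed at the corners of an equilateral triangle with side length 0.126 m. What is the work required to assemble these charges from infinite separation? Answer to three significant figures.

The work to assemble the configuration equals its total potential energy, U = Σ kqᵢqⱼ/rᵢⱼ over all pairs.
All three pair separations equal the side length, 0.126 m.
U = (6.11) + (4.03) + (4.06) = 14.2 J.

14.2 J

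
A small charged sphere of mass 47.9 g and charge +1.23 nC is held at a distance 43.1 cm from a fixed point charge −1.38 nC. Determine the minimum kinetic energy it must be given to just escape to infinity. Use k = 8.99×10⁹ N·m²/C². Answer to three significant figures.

3.54×10⁻⁸ J

To just escape, total mechanical energy must reach zero at infinity: ½mv²_min + U = 0, so ½mv²_min = −U = |kQq|/r.
|U| = |kQq|/r = (8.99×10⁹ N·m²/C²)(1.38×10⁻⁹)(1.23×10⁻⁹)/(0.431) = 3.54×10⁻⁸ J.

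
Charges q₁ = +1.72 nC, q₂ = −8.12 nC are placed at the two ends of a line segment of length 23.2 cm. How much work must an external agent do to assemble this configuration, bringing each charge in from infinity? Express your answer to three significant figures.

The assembly work is the sum of pairwise potential energies, U = Σ_{i<j} kqᵢqⱼ/rᵢⱼ.
The separation is r = 0.232 m.
U = (-5.41×10⁻⁷) = -5.41×10⁻⁷ J.

-5.41×10⁻⁷ J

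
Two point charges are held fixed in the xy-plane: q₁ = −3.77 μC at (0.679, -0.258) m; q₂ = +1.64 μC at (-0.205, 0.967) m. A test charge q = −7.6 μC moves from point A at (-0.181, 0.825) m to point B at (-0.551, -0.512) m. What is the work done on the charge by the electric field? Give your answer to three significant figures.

-0.723 J

The work done by the electric force is W_field = −ΔU = −q(V_B − V_A) = q(V_A − V_B).
At A: distances to the source charges are 1.38 m, 0.144 m; V_A = Σ kqᵢ/rᵢ = 7.79×10⁴ V.
At B: distances to the source charges are 1.26 m, 1.52 m; V_B = Σ kqᵢ/rᵢ = -1.73×10⁴ V.
ΔV = V_B − V_A = -9.51×10⁴ V.
W_field = −qΔV = −(-7.60×10⁻⁶ C)(-9.51×10⁴ V) = -0.723 J.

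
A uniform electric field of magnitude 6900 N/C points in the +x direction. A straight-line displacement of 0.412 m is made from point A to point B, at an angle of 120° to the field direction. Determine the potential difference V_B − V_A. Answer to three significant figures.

1420 V

Only the component of displacement along E changes the potential: ΔV = −E·d·cosθ.
ΔV = −(6900 V/m)(0.412 m)cos120° = 1420 V.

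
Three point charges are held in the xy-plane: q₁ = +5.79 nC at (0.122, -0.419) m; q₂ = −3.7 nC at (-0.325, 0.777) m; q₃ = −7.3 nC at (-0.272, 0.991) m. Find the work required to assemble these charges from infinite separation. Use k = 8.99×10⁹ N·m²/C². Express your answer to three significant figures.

6.91×10⁻⁷ J

The work to assemble the configuration equals its total potential energy, U = Σ kqᵢqⱼ/rᵢⱼ over all pairs.
Pair separations: r₁₂ = 1.28 m, r₁₃ = 1.46 m, r₂₃ = 0.220 m.
U = (-1.51×10⁻⁷) + (-2.60×10⁻⁷) + (1.10×10⁻⁶) = 6.91×10⁻⁷ J.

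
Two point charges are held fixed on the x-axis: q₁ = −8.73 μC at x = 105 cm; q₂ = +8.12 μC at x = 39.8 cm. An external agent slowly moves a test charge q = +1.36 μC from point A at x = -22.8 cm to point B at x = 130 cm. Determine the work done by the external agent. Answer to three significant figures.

-0.392 J

For quasistatic motion the external work equals the change in potential energy: W_ext = qΔV = q(V_B − V_A).
At A: distances to the source charges are 1.28 m, 0.626 m; V_A = Σ kqᵢ/rᵢ = 5.52×10⁴ V.
At B: distances to the source charges are 0.250 m, 0.902 m; V_B = Σ kqᵢ/rᵢ = -2.33×10⁵ V.
ΔV = V_B − V_A = -2.88×10⁵ V.
W_ext = qΔV = (1.36×10⁻⁶ C)(-2.88×10⁵ V) = -0.392 J.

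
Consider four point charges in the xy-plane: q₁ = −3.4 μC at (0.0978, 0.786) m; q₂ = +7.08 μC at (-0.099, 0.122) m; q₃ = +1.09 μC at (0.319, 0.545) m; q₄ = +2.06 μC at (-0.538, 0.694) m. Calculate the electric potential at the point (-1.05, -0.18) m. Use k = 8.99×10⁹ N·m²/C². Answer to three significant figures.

6.80×10⁴ V

Electric potential is a scalar, so the contributions from each charge add algebraically: V = Σ kqᵢ/rᵢ.
Distances from the field point to each charge: r₁ = 1.50 m, r₂ = 0.998 m, r₃ = 1.55 m, r₄ = 1.01 m.
V = k[(-3.40×10⁻⁶)/(1.50) + (7.08×10⁻⁶)/(0.998) + (1.09×10⁻⁶)/(1.55) + (2.06×10⁻⁶)/(1.01)] = 6.80×10⁴ V.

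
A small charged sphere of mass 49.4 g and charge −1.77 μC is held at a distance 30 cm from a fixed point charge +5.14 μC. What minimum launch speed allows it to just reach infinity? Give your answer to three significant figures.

3.32 m/s

To just escape, total mechanical energy must reach zero at infinity: ½mv²_min + U = 0, so ½mv²_min = −U = |kQq|/r.
|U| = |kQq|/r = (8.99×10⁹ N·m²/C²)(5.14×10⁻⁶)(1.77×10⁻⁶)/(0.300) = 0.273 J.
v_min = √(2|U|/m) = √(2·0.273/0.0494) = 3.32 m/s.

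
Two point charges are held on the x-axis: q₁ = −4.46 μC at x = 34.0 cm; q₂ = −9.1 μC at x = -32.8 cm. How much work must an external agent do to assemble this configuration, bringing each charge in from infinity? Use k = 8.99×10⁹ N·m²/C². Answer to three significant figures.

0.546 J

The assembly work is the sum of pairwise potential energies, U = Σ_{i<j} kqᵢqⱼ/rᵢⱼ.
Pair separations: r₁₂ = 0.668 m.
U = (0.546) = 0.546 J.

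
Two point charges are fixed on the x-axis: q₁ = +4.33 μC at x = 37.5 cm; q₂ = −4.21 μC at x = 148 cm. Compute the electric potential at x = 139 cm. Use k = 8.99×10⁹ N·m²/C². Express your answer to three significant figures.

The total potential is the scalar sum of each charge's contribution, V = Σ kqᵢ/rᵢ.
Distances from the field point to each charge: r₁ = 1.01 m, r₂ = 0.0900 m.
V = k[(4.33×10⁻⁶)/(1.01) + (-4.21×10⁻⁶)/(0.0900)] = -3.82×10⁵ V.

-3.82×10⁵ V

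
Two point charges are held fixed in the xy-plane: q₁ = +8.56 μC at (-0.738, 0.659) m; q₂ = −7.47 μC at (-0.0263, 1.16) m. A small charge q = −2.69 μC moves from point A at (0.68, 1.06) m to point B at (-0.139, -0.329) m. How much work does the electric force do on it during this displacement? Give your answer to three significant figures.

0.171 J

The work done by the electric force is W_field = −ΔU = −q(V_B − V_A) = q(V_A − V_B).
At A: distances to the source charges are 1.47 m, 0.713 m; V_A = Σ kqᵢ/rᵢ = -4.19×10⁴ V.
At B: distances to the source charges are 1.16 m, 1.49 m; V_B = Σ kqᵢ/rᵢ = 2.16×10⁴ V.
ΔV = V_B − V_A = 6.36×10⁴ V.
W_field = −qΔV = −(-2.69×10⁻⁶ C)(6.36×10⁴ V) = 0.171 J.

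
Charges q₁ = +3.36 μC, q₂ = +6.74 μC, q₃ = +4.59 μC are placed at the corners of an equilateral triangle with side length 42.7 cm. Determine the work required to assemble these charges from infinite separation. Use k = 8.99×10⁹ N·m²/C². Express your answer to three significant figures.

The work to assemble the configuration equals its total potential energy, U = Σ kqᵢqⱼ/rᵢⱼ over all pairs.
All three pair separations equal the side length, 0.427 m.
U = (0.477) + (0.325) + (0.651) = 1.45 J.

1.45 J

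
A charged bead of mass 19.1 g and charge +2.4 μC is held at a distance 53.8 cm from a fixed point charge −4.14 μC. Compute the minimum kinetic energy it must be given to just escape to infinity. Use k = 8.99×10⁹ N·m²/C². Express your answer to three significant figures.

0.166 J

To just escape, total mechanical energy must reach zero at infinity: ½mv²_min + U = 0, so ½mv²_min = −U = |kQq|/r.
|U| = |kQq|/r = (8.99×10⁹ N·m²/C²)(4.14×10⁻⁶)(2.40×10⁻⁶)/(0.538) = 0.166 J.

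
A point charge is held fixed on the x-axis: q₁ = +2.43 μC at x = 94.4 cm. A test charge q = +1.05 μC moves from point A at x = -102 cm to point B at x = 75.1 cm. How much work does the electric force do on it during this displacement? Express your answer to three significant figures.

The work done by the electric force is W_field = −ΔU = −q(V_B − V_A) = q(V_A − V_B).
At A: distance to the source charge is 1.96 m; V_A = kq₁/r = 1.11×10⁴ V.
At B: distance to the source charge is 0.193 m; V_B = kq₁/r = 1.13×10⁵ V.
ΔV = V_B − V_A = 1.02×10⁵ V.
W_field = −qΔV = −(1.05×10⁻⁶ C)(1.02×10⁵ V) = -0.107 J.

-0.107 J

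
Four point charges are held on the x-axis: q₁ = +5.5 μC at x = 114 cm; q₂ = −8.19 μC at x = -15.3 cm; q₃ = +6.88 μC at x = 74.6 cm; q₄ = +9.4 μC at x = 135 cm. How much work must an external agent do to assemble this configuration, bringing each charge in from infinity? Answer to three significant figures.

The assembly work is the sum of pairwise potential energies, U = Σ_{i<j} kqᵢqⱼ/rᵢⱼ.
Pair separations: r₁₂ = 1.29 m, r₁₃ = 0.394 m, r₁₄ = 0.210 m, r₂₃ = 0.899 m, r₂₄ = 1.50 m, r₃₄ = 0.604 m.
Summing all 6 pair terms gives U = 2.70 J.

2.70 J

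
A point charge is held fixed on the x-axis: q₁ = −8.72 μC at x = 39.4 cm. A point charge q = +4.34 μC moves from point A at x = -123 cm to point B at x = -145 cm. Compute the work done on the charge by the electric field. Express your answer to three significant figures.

-0.0250 J

The work done by the electric force is W_field = −ΔU = −q(V_B − V_A) = q(V_A − V_B).
At A: distance to the source charge is 1.62 m; V_A = kq₁/r = -4.83×10⁴ V.
At B: distance to the source charge is 1.84 m; V_B = kq₁/r = -4.25×10⁴ V.
ΔV = V_B − V_A = 5760 V.
W_field = −qΔV = −(4.34×10⁻⁶ C)(5760 V) = -0.0250 J.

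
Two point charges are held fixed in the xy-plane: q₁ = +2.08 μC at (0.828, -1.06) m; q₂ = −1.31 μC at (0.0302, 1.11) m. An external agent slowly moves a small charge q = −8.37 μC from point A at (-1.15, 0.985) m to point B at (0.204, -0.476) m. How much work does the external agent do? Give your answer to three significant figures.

For quasistatic motion the external work equals the change in potential energy: W_ext = qΔV = q(V_B − V_A).
At A: distances to the source charges are 2.85 m, 1.19 m; V_A = Σ kqᵢ/rᵢ = -3350 V.
At B: distances to the source charges are 0.855 m, 1.60 m; V_B = Σ kqᵢ/rᵢ = 1.45×10⁴ V.
ΔV = V_B − V_A = 1.78×10⁴ V.
W_ext = qΔV = (-8.37×10⁻⁶ C)(1.78×10⁴ V) = -0.149 J.

-0.149 J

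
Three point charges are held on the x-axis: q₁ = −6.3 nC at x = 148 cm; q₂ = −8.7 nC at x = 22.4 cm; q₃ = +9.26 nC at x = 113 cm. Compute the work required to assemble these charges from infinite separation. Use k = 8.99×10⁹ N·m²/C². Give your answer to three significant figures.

The assembly work is the sum of pairwise potential energies, U = Σ_{i<j} kqᵢqⱼ/rᵢⱼ.
Pair separations: r₁₂ = 1.26 m, r₁₃ = 0.350 m, r₂₃ = 0.906 m.
U = (3.92×10⁻⁷) + (-1.50×10⁻⁶) + (-7.99×10⁻⁷) = -1.91×10⁻⁶ J.

-1.91×10⁻⁶ J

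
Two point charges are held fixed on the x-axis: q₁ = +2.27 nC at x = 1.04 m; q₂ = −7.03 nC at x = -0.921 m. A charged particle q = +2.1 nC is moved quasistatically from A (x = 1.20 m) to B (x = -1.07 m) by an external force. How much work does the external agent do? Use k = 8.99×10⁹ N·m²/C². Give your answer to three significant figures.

-1.08×10⁻⁶ J

For quasistatic motion the external work equals the change in potential energy: W_ext = qΔV = q(V_B − V_A).
At A: distances to the source charges are 0.160 m, 2.12 m; V_A = Σ kqᵢ/rᵢ = 97.7 V.
At B: distances to the source charges are 2.11 m, 0.149 m; V_B = Σ kqᵢ/rᵢ = -414 V.
ΔV = V_B − V_A = -512 V.
W_ext = qΔV = (2.10×10⁻⁹ C)(-512 V) = -1.08×10⁻⁶ J.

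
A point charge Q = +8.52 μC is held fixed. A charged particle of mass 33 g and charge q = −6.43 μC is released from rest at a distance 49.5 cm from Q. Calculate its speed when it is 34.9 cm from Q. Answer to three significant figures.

5.02 m/s

Only the electrostatic force acts, so mechanical energy is conserved: ½mv² = U₁ − U₂ = kQq(1/r₁ − 1/r₂).
U₁ − U₂ = (8.99×10⁹ N·m²/C²)(8.52×10⁻⁶ C)(-6.43×10⁻⁶ C)(1/0.495 − 1/0.349) = 0.416 J.
v = √(2·0.416/0.0330) = 5.02 m/s.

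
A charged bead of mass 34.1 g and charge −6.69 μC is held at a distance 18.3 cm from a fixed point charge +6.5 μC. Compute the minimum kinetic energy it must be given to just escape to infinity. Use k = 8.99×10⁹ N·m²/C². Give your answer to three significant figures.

2.14 J

To just escape, total mechanical energy must reach zero at infinity: ½mv²_min + U = 0, so ½mv²_min = −U = |kQq|/r.
|U| = |kQq|/r = (8.99×10⁹ N·m²/C²)(6.50×10⁻⁶)(6.69×10⁻⁶)/(0.183) = 2.14 J.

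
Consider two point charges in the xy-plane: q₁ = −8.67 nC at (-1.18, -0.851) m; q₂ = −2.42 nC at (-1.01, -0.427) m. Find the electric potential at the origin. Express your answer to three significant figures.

-73.4 V

The total potential is the scalar sum of each charge's contribution, V = Σ kqᵢ/rᵢ.
Distances from the field point to each charge: r₁ = 1.45 m, r₂ = 1.10 m.
V = k[(-8.67×10⁻⁹)/(1.45) + (-2.42×10⁻⁹)/(1.10)] = -73.4 V.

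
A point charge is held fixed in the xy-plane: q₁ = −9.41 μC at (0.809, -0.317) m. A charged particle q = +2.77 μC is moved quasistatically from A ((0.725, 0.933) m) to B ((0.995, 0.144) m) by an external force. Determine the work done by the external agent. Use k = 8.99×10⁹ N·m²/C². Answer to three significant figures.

-0.284 J

For quasistatic motion the external work equals the change in potential energy: W_ext = qΔV = q(V_B − V_A).
At A: distance to the source charge is 1.25 m; V_A = kq₁/r = -6.75×10⁴ V.
At B: distance to the source charge is 0.497 m; V_B = kq₁/r = -1.70×10⁵ V.
ΔV = V_B − V_A = -1.03×10⁵ V.
W_ext = qΔV = (2.77×10⁻⁶ C)(-1.03×10⁵ V) = -0.284 J.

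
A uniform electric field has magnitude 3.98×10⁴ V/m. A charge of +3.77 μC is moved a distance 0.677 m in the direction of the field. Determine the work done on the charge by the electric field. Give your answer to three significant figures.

0.102 J

The potential change for a displacement 0.677 m in the direction of the field is ΔV = −Ed = -2.69×10⁴ V.
W_field = −qΔV = 0.102 J.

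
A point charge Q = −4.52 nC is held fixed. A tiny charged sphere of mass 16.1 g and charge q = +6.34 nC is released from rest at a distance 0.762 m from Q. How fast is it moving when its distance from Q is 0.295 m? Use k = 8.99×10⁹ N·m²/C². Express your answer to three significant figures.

Only the electrostatic force acts, so mechanical energy is conserved: ½mv² = U₁ − U₂ = kQq(1/r₁ − 1/r₂).
U₁ − U₂ = (8.99×10⁹ N·m²/C²)(-4.52×10⁻⁹ C)(6.34×10⁻⁹ C)(1/0.762 − 1/0.295) = 5.35×10⁻⁷ J.
v = √(2·5.35×10⁻⁷/0.0161) = 8.15×10⁻³ m/s.

8.15×10⁻³ m/s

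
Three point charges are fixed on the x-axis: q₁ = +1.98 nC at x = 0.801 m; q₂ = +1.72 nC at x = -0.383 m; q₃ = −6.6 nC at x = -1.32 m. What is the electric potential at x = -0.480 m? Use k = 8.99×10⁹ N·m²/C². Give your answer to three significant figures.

The total potential is the scalar sum of each charge's contribution, V = Σ kqᵢ/rᵢ.
Distances from the field point to each charge: r₁ = 1.28 m, r₂ = 0.0970 m, r₃ = 0.840 m.
V = k[(1.98×10⁻⁹)/(1.28) + (1.72×10⁻⁹)/(0.0970) + (-6.60×10⁻⁹)/(0.840)] = 103 V.

103 V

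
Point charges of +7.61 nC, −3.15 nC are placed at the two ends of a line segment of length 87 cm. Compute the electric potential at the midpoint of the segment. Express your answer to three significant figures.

Electric potential is a scalar, so the contributions from each charge add algebraically: V = Σ kqᵢ/rᵢ.
Each charge is 0.435 m from the midpoint.
V = k[(7.61×10⁻⁹)/(0.435) + (-3.15×10⁻⁹)/(0.435)] = 92.2 V.

92.2 V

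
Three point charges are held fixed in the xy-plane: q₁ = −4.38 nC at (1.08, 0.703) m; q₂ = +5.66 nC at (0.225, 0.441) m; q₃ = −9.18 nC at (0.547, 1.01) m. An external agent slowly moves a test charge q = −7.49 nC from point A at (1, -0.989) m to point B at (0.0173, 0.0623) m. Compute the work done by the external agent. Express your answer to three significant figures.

For quasistatic motion the external work equals the change in potential energy: W_ext = qΔV = q(V_B − V_A).
At A: distances to the source charges are 1.69 m, 1.63 m, 2.05 m; V_A = Σ kqᵢ/rᵢ = -32.2 V.
At B: distances to the source charges are 1.24 m, 0.432 m, 1.09 m; V_B = Σ kqᵢ/rᵢ = 10.1 V.
ΔV = V_B − V_A = 42.3 V.
W_ext = qΔV = (-7.49×10⁻⁹ C)(42.3 V) = -3.17×10⁻⁷ J.

-3.17×10⁻⁷ J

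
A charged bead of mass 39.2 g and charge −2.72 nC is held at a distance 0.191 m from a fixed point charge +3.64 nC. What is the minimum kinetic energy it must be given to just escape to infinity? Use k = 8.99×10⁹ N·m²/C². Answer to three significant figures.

4.66×10⁻⁷ J

To just escape, total mechanical energy must reach zero at infinity: ½mv²_min + U = 0, so ½mv²_min = −U = |kQq|/r.
|U| = |kQq|/r = (8.99×10⁹ N·m²/C²)(3.64×10⁻⁹)(2.72×10⁻⁹)/(0.191) = 4.66×10⁻⁷ J.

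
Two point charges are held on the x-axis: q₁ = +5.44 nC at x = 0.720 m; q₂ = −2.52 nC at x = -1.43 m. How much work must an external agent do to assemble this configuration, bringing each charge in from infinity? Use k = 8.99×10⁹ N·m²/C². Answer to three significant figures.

The work to assemble the configuration equals its total potential energy, U = Σ kqᵢqⱼ/rᵢⱼ over all pairs.
Pair separations: r₁₂ = 2.15 m.
U = (-5.73×10⁻⁸) = -5.73×10⁻⁸ J.

-5.73×10⁻⁸ J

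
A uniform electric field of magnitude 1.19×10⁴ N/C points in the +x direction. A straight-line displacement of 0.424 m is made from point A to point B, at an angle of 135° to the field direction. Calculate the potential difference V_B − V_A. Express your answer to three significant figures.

3570 V

Only the component of displacement along E changes the potential: ΔV = −E·d·cosθ.
ΔV = −(1.19×10⁴ V/m)(0.424 m)cos135° = 3570 V.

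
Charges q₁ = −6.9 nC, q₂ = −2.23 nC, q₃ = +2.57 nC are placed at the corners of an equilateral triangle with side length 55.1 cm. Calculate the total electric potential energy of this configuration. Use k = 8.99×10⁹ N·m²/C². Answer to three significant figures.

-1.32×10⁻⁷ J

The work to assemble the configuration equals its total potential energy, U = Σ kqᵢqⱼ/rᵢⱼ over all pairs.
All three pair separations equal the side length, 0.551 m.
U = (2.51×10⁻⁷) + (-2.89×10⁻⁷) + (-9.35×10⁻⁸) = -1.32×10⁻⁷ J.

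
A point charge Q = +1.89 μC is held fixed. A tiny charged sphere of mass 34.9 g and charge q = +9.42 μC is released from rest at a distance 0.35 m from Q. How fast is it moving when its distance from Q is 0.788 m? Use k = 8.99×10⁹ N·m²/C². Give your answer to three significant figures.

3.82 m/s

Only the electrostatic force acts, so mechanical energy is conserved: ½mv² = U₁ − U₂ = kQq(1/r₁ − 1/r₂).
U₁ − U₂ = (8.99×10⁹ N·m²/C²)(1.89×10⁻⁶ C)(9.42×10⁻⁶ C)(1/0.350 − 1/0.788) = 0.254 J.
v = √(2·0.254/0.0349) = 3.82 m/s.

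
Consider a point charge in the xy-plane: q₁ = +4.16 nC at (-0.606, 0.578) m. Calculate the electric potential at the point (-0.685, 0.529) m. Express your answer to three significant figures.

402 V

Electric potential is a scalar, so the contributions from each charge add algebraically: V = Σ kqᵢ/rᵢ.
Distances from the field point to each charge: r₁ = 0.0930 m.
V = k[(4.16×10⁻⁹)/(0.0930)] = 402 V.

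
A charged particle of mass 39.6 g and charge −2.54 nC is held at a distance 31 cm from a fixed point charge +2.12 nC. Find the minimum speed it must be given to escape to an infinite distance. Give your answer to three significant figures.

2.81×10⁻³ m/s

To just escape, total mechanical energy must reach zero at infinity: ½mv²_min + U = 0, so ½mv²_min = −U = |kQq|/r.
|U| = |kQq|/r = (8.99×10⁹ N·m²/C²)(2.12×10⁻⁹)(2.54×10⁻⁹)/(0.310) = 1.56×10⁻⁷ J.
v_min = √(2|U|/m) = √(2·1.56×10⁻⁷/0.0396) = 2.81×10⁻³ m/s.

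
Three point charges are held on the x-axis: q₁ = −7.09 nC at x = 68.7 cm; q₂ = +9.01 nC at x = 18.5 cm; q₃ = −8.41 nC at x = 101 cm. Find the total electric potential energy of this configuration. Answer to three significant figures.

-3.10×10⁻⁷ J

The work to assemble the configuration equals its total potential energy, U = Σ kqᵢqⱼ/rᵢⱼ over all pairs.
Pair separations: r₁₂ = 0.502 m, r₁₃ = 0.323 m, r₂₃ = 0.825 m.
U = (-1.14×10⁻⁶) + (1.66×10⁻⁶) + (-8.26×10⁻⁷) = -3.10×10⁻⁷ J.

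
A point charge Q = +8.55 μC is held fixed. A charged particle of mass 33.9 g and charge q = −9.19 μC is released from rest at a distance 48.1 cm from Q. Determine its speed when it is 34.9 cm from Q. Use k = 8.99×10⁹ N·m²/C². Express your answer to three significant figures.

Only the electrostatic force acts, so mechanical energy is conserved: ½mv² = U₁ − U₂ = kQq(1/r₁ − 1/r₂).
U₁ − U₂ = (8.99×10⁹ N·m²/C²)(8.55×10⁻⁶ C)(-9.19×10⁻⁶ C)(1/0.481 − 1/0.349) = 0.555 J.
v = √(2·0.555/0.0339) = 5.72 m/s.

5.72 m/s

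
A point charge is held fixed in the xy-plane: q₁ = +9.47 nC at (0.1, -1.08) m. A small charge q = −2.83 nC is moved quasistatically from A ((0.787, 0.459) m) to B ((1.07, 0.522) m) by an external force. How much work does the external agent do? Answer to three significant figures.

1.43×10⁻⁸ J

For quasistatic motion the external work equals the change in potential energy: W_ext = qΔV = q(V_B − V_A).
At A: distance to the source charge is 1.69 m; V_A = kq₁/r = 50.5 V.
At B: distance to the source charge is 1.87 m; V_B = kq₁/r = 45.5 V.
ΔV = V_B − V_A = -5.05 V.
W_ext = qΔV = (-2.83×10⁻⁹ C)(-5.05 V) = 1.43×10⁻⁸ J.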